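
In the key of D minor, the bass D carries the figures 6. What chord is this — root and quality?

Bb major

The figures 6 indicate a triad in first inversion.
In first inversion the root lies a sixth above the bass: a sixth above D in D minor is Bb.
The chord tones are D, F, Bb, giving Bb major.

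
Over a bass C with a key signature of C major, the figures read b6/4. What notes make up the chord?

C, F, Ab

A fourth above C in this key is F.
A sixth above C in this key is A, lowered to Ab by the flat.
Together with the bass C, this spells F minor in second inversion.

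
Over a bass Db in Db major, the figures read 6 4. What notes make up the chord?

Db, Gb, Bb

A fourth above Db in this key is Gb.
A sixth above Db in this key is Bb.
Together with the bass Db, this spells Gb major in second inversion.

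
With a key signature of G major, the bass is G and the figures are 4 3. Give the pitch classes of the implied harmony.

G, B, C, E

The written figures 4 3 are shorthand for 6/4/3: the 6 is implied.
A third above G in this key is B.
A fourth above G in this key is C.
A sixth above G in this key is E.
Together with the bass G, this spells C major seventh in second inversion.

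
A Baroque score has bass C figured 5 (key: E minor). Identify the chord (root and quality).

The figures 5 indicate a triad in root position.
In root position the bass is the root, so the root is C.
The chord tones are C, E, G, giving C major.

C major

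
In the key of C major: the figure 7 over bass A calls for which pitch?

Counting 6 letter steps above A lands on G; in C major, that letter is G.

G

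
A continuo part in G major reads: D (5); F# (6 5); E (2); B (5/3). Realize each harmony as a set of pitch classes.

D (5/3): D, F#, A.
F# (6/5/3): F#, A, C, D.
E (6/4/2): E, F#, A, C.
B (5/3): B, D, F#.

D, F#, A | F#, A, C, D | E, F#, A, C | B, D, F#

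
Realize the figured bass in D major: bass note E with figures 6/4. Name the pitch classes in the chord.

E, A, C#

A fourth above E in this key is A.
A sixth above E in this key is C#.
Together with the bass E, this spells A major in second inversion.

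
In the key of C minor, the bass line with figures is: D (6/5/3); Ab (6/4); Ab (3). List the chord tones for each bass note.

D, F, Ab, Bb | Ab, D, F | Ab, C, Eb

D (6/5/3): D, F, Ab, Bb.
Ab (6/4): Ab, D, F.
Ab (5/3): Ab, C, Eb.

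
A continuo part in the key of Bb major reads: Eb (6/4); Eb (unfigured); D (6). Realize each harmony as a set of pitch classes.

Eb, A, C | Eb, G, Bb | D, F, Bb

Eb (6/4): Eb, A, C.
Eb (5/3): Eb, G, Bb.
D (6/3): D, F, Bb.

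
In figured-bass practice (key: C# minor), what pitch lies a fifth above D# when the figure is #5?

A#

Counting 4 letter steps above D# lands on A; in C# minor, that letter is A.
The #5 figure raises it a semitone, giving A#.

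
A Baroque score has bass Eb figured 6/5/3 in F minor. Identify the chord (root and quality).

C minor seventh

The figures 6/5/3 indicate a seventh chord in first inversion.
In first inversion the root lies a sixth above the bass: a sixth above Eb in F minor is C.
The chord tones are Eb, G, Bb, C, giving C minor seventh.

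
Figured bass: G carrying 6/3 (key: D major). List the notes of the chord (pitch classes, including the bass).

G, B, E

A third above G in this key is B.
A sixth above G in this key is E.
Together with the bass G, this spells E minor in first inversion.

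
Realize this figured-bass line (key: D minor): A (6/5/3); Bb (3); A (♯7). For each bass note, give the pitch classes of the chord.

A (6/5/3): A, C, E, F.
Bb (5/3): Bb, D, F.
A (#7/5/3): A, C, E, G#.

A, C, E, F | Bb, D, F | A, C, E, G#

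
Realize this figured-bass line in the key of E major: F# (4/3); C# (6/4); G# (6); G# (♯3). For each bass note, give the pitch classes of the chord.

F#, A, B, D# | C#, F#, A | G#, B, E | G#, B#, D#

F# (6/4/3): F#, A, B, D#.
C# (6/4): C#, F#, A.
G# (6/3): G#, B, E.
G# (5/#3): G#, B#, D#.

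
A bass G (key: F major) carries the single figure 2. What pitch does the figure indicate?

Counting 1 letter step above G lands on A; in F major, that letter is A.

A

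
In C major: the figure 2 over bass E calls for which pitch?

F

Counting 1 letter step above E lands on F; in C major, that letter is F.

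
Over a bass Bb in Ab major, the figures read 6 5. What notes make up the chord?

Bb, Db, F, G

The written figures 6 5 are shorthand for 6/5/3: the 3 is implied.
A third above Bb in this key is Db.
A fifth above Bb in this key is F.
A sixth above Bb in this key is G.
Together with the bass Bb, this spells G half-diminished seventh in first inversion.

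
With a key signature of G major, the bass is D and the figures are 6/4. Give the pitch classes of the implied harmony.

A fourth above D in this key is G.
A sixth above D in this key is B.
Together with the bass D, this spells G major in second inversion.

D, G, B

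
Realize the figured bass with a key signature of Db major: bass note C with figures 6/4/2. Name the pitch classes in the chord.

C, Db, F, Ab

A second above C in this key is Db.
A fourth above C in this key is F.
A sixth above C in this key is Ab.
Together with the bass C, this spells Db major seventh in third inversion.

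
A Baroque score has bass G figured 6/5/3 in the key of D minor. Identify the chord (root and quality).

The figures 6/5/3 indicate a seventh chord in first inversion.
In first inversion the root lies a sixth above the bass: a sixth above G in D minor is E.
The chord tones are G, Bb, D, E, giving E half-diminished seventh.

E half-diminished seventh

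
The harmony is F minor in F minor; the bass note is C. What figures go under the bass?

C is the fifth of F minor, so the chord is in second inversion.
A triad in second inversion is figured 6/4, conventionally abbreviated 6/4.

6/4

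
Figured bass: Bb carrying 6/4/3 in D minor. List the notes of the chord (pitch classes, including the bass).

Bb, D, E, G

A third above Bb in this key is D.
A fourth above Bb in this key is E.
A sixth above Bb in this key is G.
Together with the bass Bb, this spells E half-diminished seventh in second inversion.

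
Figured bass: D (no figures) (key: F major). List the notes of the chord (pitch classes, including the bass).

An unfigured bass implies 5/3.
A third above D in this key is F.
A fifth above D in this key is A.
Together with the bass D, this spells D minor in root position.

D, F, A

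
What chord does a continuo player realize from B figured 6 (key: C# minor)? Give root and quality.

G# minor

The figures 6 indicate a triad in first inversion.
In first inversion the root lies a sixth above the bass: a sixth above B in C# minor is G#.
The chord tones are B, D#, G#, giving G# minor.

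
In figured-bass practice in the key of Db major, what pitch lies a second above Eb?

Counting 1 letter step above Eb lands on F; in Db major, that letter is F.

F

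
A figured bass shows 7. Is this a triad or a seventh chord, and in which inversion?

seventh chord, root position

7 is shorthand for 7/5/3.
Intervals of 7/5/3 above the bass form a seventh chord; the bass is the root, so this is root position.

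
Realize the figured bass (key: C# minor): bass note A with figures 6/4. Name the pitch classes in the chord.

A, D#, F#

A fourth above A in this key is D#.
A sixth above A in this key is F#.
Together with the bass A, this spells D# diminished in second inversion.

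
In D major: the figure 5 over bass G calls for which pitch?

Counting 4 letter steps above G lands on D; in D major, that letter is D.

D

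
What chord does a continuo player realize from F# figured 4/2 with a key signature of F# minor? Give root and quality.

G# half-diminished seventh

The figures 4/2 indicate a seventh chord in third inversion.
In third inversion the root lies a second above the bass: a second above F# in F# minor is G#.
The chord tones are F#, G#, B, D, giving G# half-diminished seventh.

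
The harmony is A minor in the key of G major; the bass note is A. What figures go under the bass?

A is the root of A minor, so the chord is in root position.
A triad in root position is figured 5/3, conventionally abbreviated (no figures — root-position triad).

no figures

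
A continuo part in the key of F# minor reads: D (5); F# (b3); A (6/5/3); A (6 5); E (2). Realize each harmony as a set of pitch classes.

D (5/3): D, F#, A.
F# (5/b3): F#, Ab, C#.
A (6/5/3): A, C#, E, F#.
A (6/5/3): A, C#, E, F#.
E (6/4/2): E, F#, A, C#.

D, F#, A | F#, Ab, C# | A, C#, E, F# | A, C#, E, F# | E, F#, A, C#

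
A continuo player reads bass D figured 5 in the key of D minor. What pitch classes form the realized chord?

D, F, A

The written figures 5 are shorthand for 5/3: the 3 is implied.
A third above D in this key is F.
A fifth above D in this key is A.
Together with the bass D, this spells D minor in root position.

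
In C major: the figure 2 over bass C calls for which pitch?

D

Counting 1 letter step above C lands on D; in C major, that letter is D.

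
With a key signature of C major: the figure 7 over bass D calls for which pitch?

Counting 6 letter steps above D lands on C; in C major, that letter is C.

C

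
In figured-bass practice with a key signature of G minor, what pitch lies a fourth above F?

Bb

Counting 3 letter steps above F lands on B; in G minor, that letter is Bb.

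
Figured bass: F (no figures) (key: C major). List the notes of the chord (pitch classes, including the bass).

An unfigured bass implies 5/3.
A third above F in this key is A.
A fifth above F in this key is C.
Together with the bass F, this spells F major in root position.

F, A, C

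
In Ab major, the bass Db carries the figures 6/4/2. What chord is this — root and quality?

The figures 6/4/2 indicate a seventh chord in third inversion.
In third inversion the root lies a second above the bass: a second above Db in Ab major is Eb.
The chord tones are Db, Eb, G, Bb, giving Eb dominant seventh.

Eb dominant seventh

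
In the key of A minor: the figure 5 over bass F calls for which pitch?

C

Counting 4 letter steps above F lands on C; in A minor, that letter is C.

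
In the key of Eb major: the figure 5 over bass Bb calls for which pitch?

Counting 4 letter steps above Bb lands on F; in Eb major, that letter is F.

F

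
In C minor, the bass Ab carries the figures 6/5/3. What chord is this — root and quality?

F minor seventh

The figures 6/5/3 indicate a seventh chord in first inversion.
In first inversion the root lies a sixth above the bass: a sixth above Ab in C minor is F.
The chord tones are Ab, C, Eb, F, giving F minor seventh.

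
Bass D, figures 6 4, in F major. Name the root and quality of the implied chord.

The figures 6 4 indicate a triad in second inversion.
In second inversion the root lies a fourth above the bass: a fourth above D in F major is G.
The chord tones are D, G, Bb, giving G minor.

G minor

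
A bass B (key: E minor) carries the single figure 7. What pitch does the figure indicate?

A

Counting 6 letter steps above B lands on A; in E minor, that letter is A.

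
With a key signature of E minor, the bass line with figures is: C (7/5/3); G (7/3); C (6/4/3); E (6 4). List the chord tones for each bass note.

C (7/5/3): C, E, G, B.
G (7/5/3): G, B, D, F#.
C (6/4/3): C, E, F#, A.
E (6/4): E, A, C.

C, E, G, B | G, B, D, F# | C, E, F#, A | E, A, C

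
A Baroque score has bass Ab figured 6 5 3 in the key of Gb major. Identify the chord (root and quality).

The figures 6 5 3 indicate a seventh chord in first inversion.
In first inversion the root lies a sixth above the bass: a sixth above Ab in Gb major is F.
The chord tones are Ab, Cb, Eb, F, giving F half-diminished seventh.

F half-diminished seventh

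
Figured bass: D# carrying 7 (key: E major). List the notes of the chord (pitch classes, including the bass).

The written figures 7 are shorthand for 7/5/3: the 5/3 are implied.
A third above D# in this key is F#.
A fifth above D# in this key is A.
A seventh above D# in this key is C#.
Together with the bass D#, this spells D# half-diminished seventh in root position.

D#, F#, A, C#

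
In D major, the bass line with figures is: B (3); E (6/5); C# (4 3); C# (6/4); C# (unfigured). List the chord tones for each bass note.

B, D, F# | E, G, B, C# | C#, E, F#, A | C#, F#, A | C#, E, G

B (5/3): B, D, F#.
E (6/5/3): E, G, B, C#.
C# (6/4/3): C#, E, F#, A.
C# (6/4): C#, F#, A.
C# (5/3): C#, E, G.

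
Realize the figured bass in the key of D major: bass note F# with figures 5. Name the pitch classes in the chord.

The written figures 5 are shorthand for 5/3: the 3 is implied.
A third above F# in this key is A.
A fifth above F# in this key is C#.
Together with the bass F#, this spells F# minor in root position.

F#, A, C#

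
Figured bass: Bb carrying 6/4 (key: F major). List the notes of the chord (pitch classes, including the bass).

A fourth above Bb in this key is E.
A sixth above Bb in this key is G.
Together with the bass Bb, this spells E diminished in second inversion.

Bb, E, G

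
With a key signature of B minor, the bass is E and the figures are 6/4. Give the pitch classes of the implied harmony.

A fourth above E in this key is A.
A sixth above E in this key is C#.
Together with the bass E, this spells A major in second inversion.

E, A, C#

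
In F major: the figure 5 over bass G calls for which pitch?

D

Counting 4 letter steps above G lands on D; in F major, that letter is D.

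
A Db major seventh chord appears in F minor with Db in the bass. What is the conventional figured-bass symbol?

Db is the root of Db major seventh, so the chord is in root position.
A seventh chord in root position is figured 7/5/3, conventionally abbreviated 7.

7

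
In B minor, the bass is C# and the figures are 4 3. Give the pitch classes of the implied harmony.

C#, E, F#, A

The written figures 4 3 are shorthand for 6/4/3: the 6 is implied.
A third above C# in this key is E.
A fourth above C# in this key is F#.
A sixth above C# in this key is A.
Together with the bass C#, this spells F# minor seventh in second inversion.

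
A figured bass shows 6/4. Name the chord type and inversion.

Intervals of 6/4 above the bass form a triad; the bass is the fifth, so this is second inversion.

triad, second inversion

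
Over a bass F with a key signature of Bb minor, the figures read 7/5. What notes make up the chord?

The written figures 7/5 are shorthand for 7/5/3: the 3 is implied.
A third above F in this key is Ab.
A fifth above F in this key is C.
A seventh above F in this key is Eb.
Together with the bass F, this spells F minor seventh in root position.

F, Ab, C, Eb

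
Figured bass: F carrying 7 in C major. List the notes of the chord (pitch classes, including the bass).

F, A, C, E

The written figures 7 are shorthand for 7/5/3: the 5/3 are implied.
A third above F in this key is A.
A fifth above F in this key is C.
A seventh above F in this key is E.
Together with the bass F, this spells F major seventh in root position.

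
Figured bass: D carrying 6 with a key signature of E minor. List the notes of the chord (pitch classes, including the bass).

D, F#, B

The written figures 6 are shorthand for 6/3: the 3 is implied.
A third above D in this key is F#.
A sixth above D in this key is B.
Together with the bass D, this spells B minor in first inversion.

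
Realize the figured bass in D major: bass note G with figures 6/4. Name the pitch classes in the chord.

G, C#, E

A fourth above G in this key is C#.
A sixth above G in this key is E.
Together with the bass G, this spells C# diminished in second inversion.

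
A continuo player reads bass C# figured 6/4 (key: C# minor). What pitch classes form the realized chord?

A fourth above C# in this key is F#.
A sixth above C# in this key is A.
Together with the bass C#, this spells F# minor in second inversion.

C#, F#, A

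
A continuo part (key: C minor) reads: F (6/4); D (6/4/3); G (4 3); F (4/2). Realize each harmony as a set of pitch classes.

F, Bb, D | D, F, G, Bb | G, Bb, C, Eb | F, G, Bb, D

F (6/4): F, Bb, D.
D (6/4/3): D, F, G, Bb.
G (6/4/3): G, Bb, C, Eb.
F (6/4/2): F, G, Bb, D.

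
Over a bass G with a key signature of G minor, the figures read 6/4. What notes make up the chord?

G, C, Eb

A fourth above G in this key is C.
A sixth above G in this key is Eb.
Together with the bass G, this spells C minor in second inversion.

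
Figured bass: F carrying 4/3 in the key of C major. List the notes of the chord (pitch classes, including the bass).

F, A, B, D

The written figures 4/3 are shorthand for 6/4/3: the 6 is implied.
A third above F in this key is A.
A fourth above F in this key is B.
A sixth above F in this key is D.
Together with the bass F, this spells B half-diminished seventh in second inversion.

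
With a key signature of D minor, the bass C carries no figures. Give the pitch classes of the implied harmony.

An unfigured bass implies 5/3.
A third above C in this key is E.
A fifth above C in this key is G.
Together with the bass C, this spells C major in root position.

C, E, G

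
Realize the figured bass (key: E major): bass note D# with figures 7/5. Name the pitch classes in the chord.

D#, F#, A, C#

The written figures 7/5 are shorthand for 7/5/3: the 3 is implied.
A third above D# in this key is F#.
A fifth above D# in this key is A.
A seventh above D# in this key is C#.
Together with the bass D#, this spells D# half-diminished seventh in root position.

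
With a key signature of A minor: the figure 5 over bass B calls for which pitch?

Counting 4 letter steps above B lands on F; in A minor, that letter is F.

F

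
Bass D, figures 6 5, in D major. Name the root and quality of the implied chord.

B minor seventh

The figures 6 5 indicate a seventh chord in first inversion.
In first inversion the root lies a sixth above the bass: a sixth above D in D major is B.
The chord tones are D, F#, A, B, giving B minor seventh.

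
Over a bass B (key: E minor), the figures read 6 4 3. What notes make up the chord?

A third above B in this key is D.
A fourth above B in this key is E.
A sixth above B in this key is G.
Together with the bass B, this spells E minor seventh in second inversion.

B, D, E, G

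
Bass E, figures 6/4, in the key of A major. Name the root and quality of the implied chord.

The figures 6/4 indicate a triad in second inversion.
In second inversion the root lies a fourth above the bass: a fourth above E in A major is A.
The chord tones are E, A, C#, giving A major.

A major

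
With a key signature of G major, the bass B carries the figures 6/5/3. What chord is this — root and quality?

G major seventh

The figures 6/5/3 indicate a seventh chord in first inversion.
In first inversion the root lies a sixth above the bass: a sixth above B in G major is G.
The chord tones are B, D, F#, G, giving G major seventh.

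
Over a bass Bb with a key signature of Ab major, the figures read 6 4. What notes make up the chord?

A fourth above Bb in this key is Eb.
A sixth above Bb in this key is G.
Together with the bass Bb, this spells Eb major in second inversion.

Bb, Eb, G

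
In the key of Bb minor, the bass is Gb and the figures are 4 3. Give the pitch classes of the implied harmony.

The written figures 4 3 are shorthand for 6/4/3: the 6 is implied.
A third above Gb in this key is Bb.
A fourth above Gb in this key is C.
A sixth above Gb in this key is Eb.
Together with the bass Gb, this spells C half-diminished seventh in second inversion.

Gb, Bb, C, Eb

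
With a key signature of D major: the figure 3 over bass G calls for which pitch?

Counting 2 letter steps above G lands on B; in D major, that letter is B.

B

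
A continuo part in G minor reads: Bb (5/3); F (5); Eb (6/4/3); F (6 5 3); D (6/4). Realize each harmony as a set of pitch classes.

Bb, D, F | F, A, C | Eb, G, A, C | F, A, C, D | D, G, Bb

Bb (5/3): Bb, D, F.
F (5/3): F, A, C.
Eb (6/4/3): Eb, G, A, C.
F (6/5/3): F, A, C, D.
D (6/4): D, G, Bb.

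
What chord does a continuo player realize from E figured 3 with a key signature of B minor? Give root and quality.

E minor

The figures 3 indicate a triad in root position.
In root position the bass is the root, so the root is E.
The chord tones are E, G, B, giving E minor.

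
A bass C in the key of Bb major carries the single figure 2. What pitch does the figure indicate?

D

Counting 1 letter step above C lands on D; in Bb major, that letter is D.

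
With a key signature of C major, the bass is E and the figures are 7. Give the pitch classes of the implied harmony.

E, G, B, D

The written figures 7 are shorthand for 7/5/3: the 5/3 are implied.
A third above E in this key is G.
A fifth above E in this key is B.
A seventh above E in this key is D.
Together with the bass E, this spells E minor seventh in root position.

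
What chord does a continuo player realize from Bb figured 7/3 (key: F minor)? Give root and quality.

The figures 7/3 indicate a seventh chord in root position.
In root position the bass is the root, so the root is Bb.
The chord tones are Bb, Db, F, Ab, giving Bb minor seventh.

Bb minor seventh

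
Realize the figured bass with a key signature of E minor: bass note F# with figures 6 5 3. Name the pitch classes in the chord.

F#, A, C, D

A third above F# in this key is A.
A fifth above F# in this key is C.
A sixth above F# in this key is D.
Together with the bass F#, this spells D dominant seventh in first inversion.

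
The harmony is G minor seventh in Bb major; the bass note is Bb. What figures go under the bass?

6/5

Bb is the third of G minor seventh, so the chord is in first inversion.
A seventh chord in first inversion is figured 6/5/3, conventionally abbreviated 6/5.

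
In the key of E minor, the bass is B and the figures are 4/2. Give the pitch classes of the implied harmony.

The written figures 4/2 are shorthand for 6/4/2: the 6 is implied.
A second above B in this key is C.
A fourth above B in this key is E.
A sixth above B in this key is G.
Together with the bass B, this spells C major seventh in third inversion.

B, C, E, G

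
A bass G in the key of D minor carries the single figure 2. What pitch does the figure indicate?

Counting 1 letter step above G lands on A; in D minor, that letter is A.

A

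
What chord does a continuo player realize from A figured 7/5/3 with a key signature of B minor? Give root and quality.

The figures 7/5/3 indicate a seventh chord in root position.
In root position the bass is the root, so the root is A.
The chord tones are A, C#, E, G, giving A dominant seventh.

A dominant seventh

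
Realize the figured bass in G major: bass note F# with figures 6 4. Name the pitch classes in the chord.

A fourth above F# in this key is B.
A sixth above F# in this key is D.
Together with the bass F#, this spells B minor in second inversion.

F#, B, D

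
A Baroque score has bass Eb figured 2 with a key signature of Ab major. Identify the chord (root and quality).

F minor seventh

The figures 2 indicate a seventh chord in third inversion.
In third inversion the root lies a second above the bass: a second above Eb in Ab major is F.
The chord tones are Eb, F, Ab, C, giving F minor seventh.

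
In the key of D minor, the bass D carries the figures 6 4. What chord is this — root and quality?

G minor

The figures 6 4 indicate a triad in second inversion.
In second inversion the root lies a fourth above the bass: a fourth above D in D minor is G.
The chord tones are D, G, Bb, giving G minor.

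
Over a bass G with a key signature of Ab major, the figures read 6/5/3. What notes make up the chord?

G, Bb, Db, Eb

A third above G in this key is Bb.
A fifth above G in this key is Db.
A sixth above G in this key is Eb.
Together with the bass G, this spells Eb dominant seventh in first inversion.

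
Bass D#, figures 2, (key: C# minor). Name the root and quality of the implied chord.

The figures 2 indicate a seventh chord in third inversion.
In third inversion the root lies a second above the bass: a second above D# in C# minor is E.
The chord tones are D#, E, G#, B, giving E major seventh.

E major seventh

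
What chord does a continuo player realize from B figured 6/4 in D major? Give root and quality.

E minor

The figures 6/4 indicate a triad in second inversion.
In second inversion the root lies a fourth above the bass: a fourth above B in D major is E.
The chord tones are B, E, G, giving E minor.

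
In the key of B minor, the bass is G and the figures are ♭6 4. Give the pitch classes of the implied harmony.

G, C#, Eb

A fourth above G in this key is C#.
A sixth above G in this key is E, lowered to Eb by the flat.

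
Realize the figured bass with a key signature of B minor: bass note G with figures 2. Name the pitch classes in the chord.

The written figures 2 are shorthand for 6/4/2: the 6/4 are implied.
A second above G in this key is A.
A fourth above G in this key is C#.
A sixth above G in this key is E.
Together with the bass G, this spells A dominant seventh in third inversion.

G, A, C#, E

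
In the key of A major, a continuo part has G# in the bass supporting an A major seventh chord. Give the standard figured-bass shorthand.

G# is the seventh of A major seventh, so the chord is in third inversion.
A seventh chord in third inversion is figured 6/4/2, conventionally abbreviated 4/2.

4/2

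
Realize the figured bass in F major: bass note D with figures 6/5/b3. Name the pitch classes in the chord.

A third above D in this key is F, lowered to Fb by the flat.
A fifth above D in this key is A.
A sixth above D in this key is Bb.

D, Fb, A, Bb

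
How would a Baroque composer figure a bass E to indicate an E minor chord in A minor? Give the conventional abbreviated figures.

no figures

E is the root of E minor, so the chord is in root position.
A triad in root position is figured 5/3, conventionally abbreviated (no figures — root-position triad).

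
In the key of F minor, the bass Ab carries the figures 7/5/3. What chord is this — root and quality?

The figures 7/5/3 indicate a seventh chord in root position.
In root position the bass is the root, so the root is Ab.
The chord tones are Ab, C, Eb, G, giving Ab major seventh.

Ab major seventh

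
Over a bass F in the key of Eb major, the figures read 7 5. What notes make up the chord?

The written figures 7 5 are shorthand for 7/5/3: the 3 is implied.
A third above F in this key is Ab.
A fifth above F in this key is C.
A seventh above F in this key is Eb.
Together with the bass F, this spells F minor seventh in root position.

F, Ab, C, Eb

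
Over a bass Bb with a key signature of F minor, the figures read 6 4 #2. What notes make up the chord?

Bb, C#, Eb, G

A second above Bb in this key is C, raised to C# by the sharp.
A fourth above Bb in this key is Eb.
A sixth above Bb in this key is G.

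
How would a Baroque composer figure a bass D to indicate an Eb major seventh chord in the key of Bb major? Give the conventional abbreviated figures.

D is the seventh of Eb major seventh, so the chord is in third inversion.
A seventh chord in third inversion is figured 6/4/2, conventionally abbreviated 4/2.

4/2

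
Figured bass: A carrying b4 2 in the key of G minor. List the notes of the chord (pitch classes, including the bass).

The written figures b4 2 are shorthand for 6/4/2: the 6 is implied.
A second above A in this key is Bb.
A fourth above A in this key is D, lowered to Db by the flat.
A sixth above A in this key is F.
Together with the bass A, this spells Bb minor-major seventh in third inversion.

A, Bb, Db, F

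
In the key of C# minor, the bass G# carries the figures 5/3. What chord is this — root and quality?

G# minor

The figures 5/3 indicate a triad in root position.
In root position the bass is the root, so the root is G#.
The chord tones are G#, B, D#, giving G# minor.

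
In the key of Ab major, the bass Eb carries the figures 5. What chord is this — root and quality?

Eb major

The figures 5 indicate a triad in root position.
In root position the bass is the root, so the root is Eb.
The chord tones are Eb, G, Bb, giving Eb major.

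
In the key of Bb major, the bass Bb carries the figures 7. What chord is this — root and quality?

The figures 7 indicate a seventh chord in root position.
In root position the bass is the root, so the root is Bb.
The chord tones are Bb, D, F, A, giving Bb major seventh.

Bb major seventh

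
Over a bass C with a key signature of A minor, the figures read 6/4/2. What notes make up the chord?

A second above C in this key is D.
A fourth above C in this key is F.
A sixth above C in this key is A.
Together with the bass C, this spells D minor seventh in third inversion.

C, D, F, A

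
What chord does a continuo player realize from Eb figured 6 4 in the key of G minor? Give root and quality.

The figures 6 4 indicate a triad in second inversion.
In second inversion the root lies a fourth above the bass: a fourth above Eb in G minor is A.
The chord tones are Eb, A, C, giving A diminished.

A diminished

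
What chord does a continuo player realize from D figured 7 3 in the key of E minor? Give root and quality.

D dominant seventh

The figures 7 3 indicate a seventh chord in root position.
In root position the bass is the root, so the root is D.
The chord tones are D, F#, A, C, giving D dominant seventh.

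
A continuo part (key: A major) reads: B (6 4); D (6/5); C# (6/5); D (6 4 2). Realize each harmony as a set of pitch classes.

B (6/4): B, E, G#.
D (6/5/3): D, F#, A, B.
C# (6/5/3): C#, E, G#, A.
D (6/4/2): D, E, G#, B.

B, E, G# | D, F#, A, B | C#, E, G#, A | D, E, G#, B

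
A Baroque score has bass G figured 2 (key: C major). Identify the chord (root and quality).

A minor seventh

The figures 2 indicate a seventh chord in third inversion.
In third inversion the root lies a second above the bass: a second above G in C major is A.
The chord tones are G, A, C, E, giving A minor seventh.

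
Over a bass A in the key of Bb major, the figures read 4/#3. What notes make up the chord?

A, C#, D, F

The written figures 4/#3 are shorthand for 6/4/3: the 6 is implied.
A third above A in this key is C, raised to C# by the sharp.
A fourth above A in this key is D.
A sixth above A in this key is F.
Together with the bass A, this spells D minor-major seventh in second inversion.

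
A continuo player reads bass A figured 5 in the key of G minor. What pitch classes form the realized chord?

A, C, Eb

The written figures 5 are shorthand for 5/3: the 3 is implied.
A third above A in this key is C.
A fifth above A in this key is Eb.
Together with the bass A, this spells A diminished in root position.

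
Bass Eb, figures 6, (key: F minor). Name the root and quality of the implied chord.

The figures 6 indicate a triad in first inversion.
In first inversion the root lies a sixth above the bass: a sixth above Eb in F minor is C.
The chord tones are Eb, G, C, giving C minor.

C minor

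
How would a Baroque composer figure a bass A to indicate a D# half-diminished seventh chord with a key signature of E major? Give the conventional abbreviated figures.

4/3

A is the fifth of D# half-diminished seventh, so the chord is in second inversion.
A seventh chord in second inversion is figured 6/4/3, conventionally abbreviated 4/3.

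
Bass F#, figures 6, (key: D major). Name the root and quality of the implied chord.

The figures 6 indicate a triad in first inversion.
In first inversion the root lies a sixth above the bass: a sixth above F# in D major is D.
The chord tones are F#, A, D, giving D major.

D major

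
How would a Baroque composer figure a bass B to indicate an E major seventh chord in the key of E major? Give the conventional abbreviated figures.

4/3

B is the fifth of E major seventh, so the chord is in second inversion.
A seventh chord in second inversion is figured 6/4/3, conventionally abbreviated 4/3.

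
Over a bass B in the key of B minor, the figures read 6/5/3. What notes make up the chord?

B, D, F#, G

A third above B in this key is D.
A fifth above B in this key is F#.
A sixth above B in this key is G.
Together with the bass B, this spells G major seventh in first inversion.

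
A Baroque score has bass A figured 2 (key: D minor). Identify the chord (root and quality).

Bb major seventh

The figures 2 indicate a seventh chord in third inversion.
In third inversion the root lies a second above the bass: a second above A in D minor is Bb.
The chord tones are A, Bb, D, F, giving Bb major seventh.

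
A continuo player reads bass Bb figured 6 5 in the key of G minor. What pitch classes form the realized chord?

Bb, D, F, G

The written figures 6 5 are shorthand for 6/5/3: the 3 is implied.
A third above Bb in this key is D.
A fifth above Bb in this key is F.
A sixth above Bb in this key is G.
Together with the bass Bb, this spells G minor seventh in first inversion.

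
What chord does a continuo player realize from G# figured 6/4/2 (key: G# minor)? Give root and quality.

A# half-diminished seventh

The figures 6/4/2 indicate a seventh chord in third inversion.
In third inversion the root lies a second above the bass: a second above G# in G# minor is A#.
The chord tones are G#, A#, C#, E, giving A# half-diminished seventh.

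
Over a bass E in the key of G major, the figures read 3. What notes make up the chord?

E, G, B

The written figures 3 are shorthand for 5/3: the 5 is implied.
A third above E in this key is G.
A fifth above E in this key is B.
Together with the bass E, this spells E minor in root position.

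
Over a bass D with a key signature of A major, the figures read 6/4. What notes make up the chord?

A fourth above D in this key is G#.
A sixth above D in this key is B.
Together with the bass D, this spells G# diminished in second inversion.

D, G#, B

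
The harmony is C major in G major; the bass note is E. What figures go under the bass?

6

E is the third of C major, so the chord is in first inversion.
A triad in first inversion is figured 6/3, conventionally abbreviated 6.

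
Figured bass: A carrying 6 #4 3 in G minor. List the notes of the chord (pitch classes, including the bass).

A, C, D#, F

A third above A in this key is C.
A fourth above A in this key is D, raised to D# by the sharp.
A sixth above A in this key is F.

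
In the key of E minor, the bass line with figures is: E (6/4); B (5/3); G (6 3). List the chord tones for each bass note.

E, A, C | B, D, F# | G, B, E

E (6/4): E, A, C.
B (5/3): B, D, F#.
G (6/3): G, B, E.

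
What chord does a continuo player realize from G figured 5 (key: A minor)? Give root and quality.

G major

The figures 5 indicate a triad in root position.
In root position the bass is the root, so the root is G.
The chord tones are G, B, D, giving G major.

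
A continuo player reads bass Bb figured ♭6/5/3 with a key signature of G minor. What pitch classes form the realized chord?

A third above Bb in this key is D.
A fifth above Bb in this key is F.
A sixth above Bb in this key is G, lowered to Gb by the flat.
Together with the bass Bb, this spells Gb augmented major seventh in first inversion.

Bb, D, F, Gb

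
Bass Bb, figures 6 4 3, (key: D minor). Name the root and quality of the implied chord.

E half-diminished seventh

The figures 6 4 3 indicate a seventh chord in second inversion.
In second inversion the root lies a fourth above the bass: a fourth above Bb in D minor is E.
The chord tones are Bb, D, E, G, giving E half-diminished seventh.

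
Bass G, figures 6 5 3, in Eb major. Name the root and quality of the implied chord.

Eb major seventh

The figures 6 5 3 indicate a seventh chord in first inversion.
In first inversion the root lies a sixth above the bass: a sixth above G in Eb major is Eb.
The chord tones are G, Bb, D, Eb, giving Eb major seventh.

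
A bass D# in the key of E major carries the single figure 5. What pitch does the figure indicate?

A

Counting 4 letter steps above D# lands on A; in E major, that letter is A.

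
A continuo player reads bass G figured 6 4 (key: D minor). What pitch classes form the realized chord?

A fourth above G in this key is C.
A sixth above G in this key is E.
Together with the bass G, this spells C major in second inversion.

G, C, E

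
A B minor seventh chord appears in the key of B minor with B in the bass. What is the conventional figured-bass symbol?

B is the root of B minor seventh, so the chord is in root position.
A seventh chord in root position is figured 7/5/3, conventionally abbreviated 7.

7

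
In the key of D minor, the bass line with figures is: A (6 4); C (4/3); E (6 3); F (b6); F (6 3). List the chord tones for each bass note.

A (6/4): A, D, F.
C (6/4/3): C, E, F, A.
E (6/3): E, G, C.
F (b6/3): F, A, Db.
F (6/3): F, A, D.

A, D, F | C, E, F, A | E, G, C | F, A, Db | F, A, D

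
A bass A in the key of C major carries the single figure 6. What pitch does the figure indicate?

F

Counting 5 letter steps above A lands on F; in C major, that letter is F.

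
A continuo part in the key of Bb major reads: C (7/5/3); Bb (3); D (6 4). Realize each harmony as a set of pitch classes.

C, Eb, G, Bb | Bb, D, F | D, G, Bb

C (7/5/3): C, Eb, G, Bb.
Bb (5/3): Bb, D, F.
D (6/4): D, G, Bb.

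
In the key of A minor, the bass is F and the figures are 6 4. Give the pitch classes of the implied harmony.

A fourth above F in this key is B.
A sixth above F in this key is D.
Together with the bass F, this spells B diminished in second inversion.

F, B, D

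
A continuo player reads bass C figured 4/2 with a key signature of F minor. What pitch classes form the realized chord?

C, Db, F, Ab

The written figures 4/2 are shorthand for 6/4/2: the 6 is implied.
A second above C in this key is Db.
A fourth above C in this key is F.
A sixth above C in this key is Ab.
Together with the bass C, this spells Db major seventh in third inversion.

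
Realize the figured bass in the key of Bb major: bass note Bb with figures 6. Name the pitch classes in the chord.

The written figures 6 are shorthand for 6/3: the 3 is implied.
A third above Bb in this key is D.
A sixth above Bb in this key is G.
Together with the bass Bb, this spells G minor in first inversion.

Bb, D, G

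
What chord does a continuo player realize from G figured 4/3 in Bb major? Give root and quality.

C minor seventh

The figures 4/3 indicate a seventh chord in second inversion.
In second inversion the root lies a fourth above the bass: a fourth above G in Bb major is C.
The chord tones are G, Bb, C, Eb, giving C minor seventh.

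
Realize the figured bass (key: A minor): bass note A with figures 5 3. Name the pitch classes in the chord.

A, C, E

A third above A in this key is C.
A fifth above A in this key is E.
Together with the bass A, this spells A minor in root position.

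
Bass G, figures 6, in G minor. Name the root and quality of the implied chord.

The figures 6 indicate a triad in first inversion.
In first inversion the root lies a sixth above the bass: a sixth above G in G minor is Eb.
The chord tones are G, Bb, Eb, giving Eb major.

Eb major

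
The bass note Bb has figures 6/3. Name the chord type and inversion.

Intervals of 6/3 above the bass form a triad; the bass is the third, so this is first inversion.

triad, first inversion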